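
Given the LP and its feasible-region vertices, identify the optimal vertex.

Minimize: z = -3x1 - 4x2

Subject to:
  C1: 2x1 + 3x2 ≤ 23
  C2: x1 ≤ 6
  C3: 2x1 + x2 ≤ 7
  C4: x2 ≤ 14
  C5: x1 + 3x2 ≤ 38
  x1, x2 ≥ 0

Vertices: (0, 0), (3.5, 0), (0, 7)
Evaluating z = -3x1 - 4x2 at each vertex:
  (0, 0): z = 0
  (3.5, 0): z = -10.5
  (0, 7): z = -28

The smallest value is z = -28, attained at (0, 7).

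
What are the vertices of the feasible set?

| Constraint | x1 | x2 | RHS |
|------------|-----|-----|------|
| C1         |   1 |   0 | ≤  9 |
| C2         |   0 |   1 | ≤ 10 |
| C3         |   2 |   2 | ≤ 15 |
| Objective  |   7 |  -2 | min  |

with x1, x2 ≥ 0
Each vertex is the intersection of two constraint boundaries that also satisfies all remaining constraints:
  x1 = 0 and x2 = 0 → (0, 0)
  2x1 + 2x2 = 15 and x2 = 0 → (7.5, 0)
  2x1 + 2x2 = 15 and x1 = 0 → (0, 7.5)

Vertices: (0, 0), (7.5, 0), (0, 7.5)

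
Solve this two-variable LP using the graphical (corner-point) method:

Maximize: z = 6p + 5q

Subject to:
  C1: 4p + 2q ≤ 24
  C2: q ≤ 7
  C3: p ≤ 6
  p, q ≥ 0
p = 2.5, q = 7, z = 50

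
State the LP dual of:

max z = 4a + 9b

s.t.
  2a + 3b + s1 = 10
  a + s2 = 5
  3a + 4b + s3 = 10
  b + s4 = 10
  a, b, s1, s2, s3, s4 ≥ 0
Minimize: z = 10y1 + 5y2 + 10y3 + 10y4

Subject to:
  C1: -2y1 - y2 - 3y3 ≤ -4
  C2: -3y1 - 4y3 - y4 ≤ -9
  y1, y2, y3, y4 ≥ 0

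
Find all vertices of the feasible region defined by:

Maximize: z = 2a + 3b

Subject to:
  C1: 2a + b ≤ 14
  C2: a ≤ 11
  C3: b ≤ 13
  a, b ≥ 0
Each vertex is the intersection of two constraint boundaries that also satisfies all remaining constraints:
  a = 0 and b = 0 → (0, 0)
  2a + b = 14 and b = 0 → (7, 0)
  2a + b = 14 and b = 13 → (0.5, 13)
  b = 13 and a = 0 → (0, 13)

Vertices: (0, 0), (7, 0), (0.5, 13), (0, 13)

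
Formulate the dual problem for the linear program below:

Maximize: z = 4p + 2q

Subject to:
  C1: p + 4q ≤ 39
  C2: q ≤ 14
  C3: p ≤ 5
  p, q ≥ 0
Minimize: z = 39y1 + 14y2 + 5y3

Subject to:
  C1: -y1 - y3 ≤ -4
  C2: -4y1 - y2 ≤ -2
  y1, y2, y3 ≥ 0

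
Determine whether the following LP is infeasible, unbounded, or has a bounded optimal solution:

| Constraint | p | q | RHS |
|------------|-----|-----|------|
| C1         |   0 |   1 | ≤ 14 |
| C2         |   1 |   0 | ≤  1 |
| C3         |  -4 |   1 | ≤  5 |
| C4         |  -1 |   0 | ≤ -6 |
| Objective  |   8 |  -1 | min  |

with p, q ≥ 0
C2 requires p ≤ 1, while C4 (-p ≤ -6) is equivalent to p ≥ 6. Together they would need 6 ≤ p ≤ 1, which is impossible since 6 > 1. No point satisfies all constraints.

The feasible region is empty; the LP is infeasible.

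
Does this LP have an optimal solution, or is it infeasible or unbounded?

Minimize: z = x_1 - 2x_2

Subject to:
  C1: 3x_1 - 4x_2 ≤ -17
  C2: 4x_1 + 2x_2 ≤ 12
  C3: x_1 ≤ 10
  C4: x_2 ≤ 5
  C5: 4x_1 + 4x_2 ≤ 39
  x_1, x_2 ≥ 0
The point (0, 5) satisfies every constraint, so the LP is feasible; the constraints give x_1 ≤ 10 and x_2 ≤ 5, which with x_1, x_2 ≥ 0 keep the feasible region inside a bounded box. A feasible, bounded LP attains a finite optimum at a vertex.

Bounded optimum: z* = -10 at (0, 5).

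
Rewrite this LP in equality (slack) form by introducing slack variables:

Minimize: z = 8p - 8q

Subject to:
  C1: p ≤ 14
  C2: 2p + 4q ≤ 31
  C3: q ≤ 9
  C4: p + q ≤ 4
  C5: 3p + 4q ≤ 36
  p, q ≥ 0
min z = 8p - 8q

s.t.
  p + s1 = 14
  2p + 4q + s2 = 31
  q + s3 = 9
  p + q + s4 = 4
  3p + 4q + s5 = 36
  p, q, s1, s2, s3, s4, s5 ≥ 0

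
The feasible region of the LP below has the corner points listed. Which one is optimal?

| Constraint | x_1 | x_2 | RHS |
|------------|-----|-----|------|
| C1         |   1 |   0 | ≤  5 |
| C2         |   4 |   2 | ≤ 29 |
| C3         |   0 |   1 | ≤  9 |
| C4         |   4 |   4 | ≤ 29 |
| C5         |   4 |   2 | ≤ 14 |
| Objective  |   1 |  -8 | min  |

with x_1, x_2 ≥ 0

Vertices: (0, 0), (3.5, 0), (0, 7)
(0, 7) with z = -56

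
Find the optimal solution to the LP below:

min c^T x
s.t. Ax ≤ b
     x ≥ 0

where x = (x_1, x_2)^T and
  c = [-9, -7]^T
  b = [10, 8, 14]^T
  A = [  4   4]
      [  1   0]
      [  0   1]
Each vertex is the intersection of two constraint boundaries that also satisfies all remaining constraints:
  x_1 = 0 and x_2 = 0 → (0, 0)
  4x_1 + 4x_2 = 10 and x_2 = 0 → (2.5, 0)
  4x_1 + 4x_2 = 10 and x_1 = 0 → (0, 2.5)

Evaluating z = -9x_1 - 7x_2 at each vertex:
  (0, 0): z = 0
  (2.5, 0): z = -22.5
  (0, 2.5): z = -17.5

The minimum is at (2.5, 0) with z = -22.5.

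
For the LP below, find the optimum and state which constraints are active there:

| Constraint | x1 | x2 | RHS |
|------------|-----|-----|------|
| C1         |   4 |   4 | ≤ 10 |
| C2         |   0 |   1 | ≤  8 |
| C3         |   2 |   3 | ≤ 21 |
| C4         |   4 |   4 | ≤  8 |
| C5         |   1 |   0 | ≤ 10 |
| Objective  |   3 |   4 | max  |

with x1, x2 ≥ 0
Optimal: x1 = 0, x2 = 2
Binding: C4, x1 ≥ 0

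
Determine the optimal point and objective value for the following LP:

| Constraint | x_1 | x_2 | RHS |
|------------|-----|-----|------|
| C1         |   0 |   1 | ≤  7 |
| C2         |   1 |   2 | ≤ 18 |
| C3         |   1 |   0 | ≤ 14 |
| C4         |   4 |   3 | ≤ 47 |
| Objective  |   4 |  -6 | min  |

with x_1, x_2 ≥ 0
Each vertex is the intersection of two constraint boundaries that also satisfies all remaining constraints:
  x_1 = 0 and x_2 = 0 → (0, 0)
  4x_1 + 3x_2 = 47 and x_2 = 0 → (11.75, 0)
  x_1 + 2x_2 = 18 and 4x_1 + 3x_2 = 47 → (8, 5)
  x_2 = 7 and x_1 + 2x_2 = 18 → (4, 7)
  x_2 = 7 and x_1 = 0 → (0, 7)

Evaluating z = 4x_1 - 6x_2 at each vertex:
  (0, 0): z = 0
  (11.75, 0): z = 47
  (8, 5): z = 2
  (4, 7): z = -26
  (0, 7): z = -42

The minimum is at (0, 7) with z = -42.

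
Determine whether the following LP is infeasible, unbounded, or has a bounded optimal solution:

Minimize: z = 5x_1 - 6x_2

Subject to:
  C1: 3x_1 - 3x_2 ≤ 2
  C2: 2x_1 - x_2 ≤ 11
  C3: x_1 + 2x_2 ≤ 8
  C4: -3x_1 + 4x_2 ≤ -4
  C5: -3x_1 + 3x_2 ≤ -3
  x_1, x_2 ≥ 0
C1 requires 3x_1 - 3x_2 ≤ 2, while C5 (-3x_1 + 3x_2 ≤ -3) is equivalent to 3x_1 - 3x_2 ≥ 3. Together they would need 3 ≤ 3x_1 - 3x_2 ≤ 2, which is impossible since 3 > 2. No point satisfies all constraints.

Infeasible: no point satisfies all constraints simultaneously.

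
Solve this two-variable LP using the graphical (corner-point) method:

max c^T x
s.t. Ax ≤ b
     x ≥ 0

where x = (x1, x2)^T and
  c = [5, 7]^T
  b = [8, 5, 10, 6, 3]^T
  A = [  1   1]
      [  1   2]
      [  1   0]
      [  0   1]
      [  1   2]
Each vertex is the intersection of two constraint boundaries that also satisfies all remaining constraints:
  x1 = 0 and x2 = 0 → (0, 0)
  x1 + 2x2 = 3 and x2 = 0 → (3, 0)
  x1 + 2x2 = 3 and x1 = 0 → (0, 1.5)

Evaluating z = 5x1 + 7x2 at each vertex:
  (0, 0): z = 0
  (3, 0): z = 15
  (0, 1.5): z = 10.5

The maximum is at (3, 0) with z = 15.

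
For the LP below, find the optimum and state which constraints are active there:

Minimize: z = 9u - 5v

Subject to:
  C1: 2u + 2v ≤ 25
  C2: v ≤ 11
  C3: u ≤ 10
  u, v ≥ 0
Optimal: u = 0, v = 11
Binding: C2, u ≥ 0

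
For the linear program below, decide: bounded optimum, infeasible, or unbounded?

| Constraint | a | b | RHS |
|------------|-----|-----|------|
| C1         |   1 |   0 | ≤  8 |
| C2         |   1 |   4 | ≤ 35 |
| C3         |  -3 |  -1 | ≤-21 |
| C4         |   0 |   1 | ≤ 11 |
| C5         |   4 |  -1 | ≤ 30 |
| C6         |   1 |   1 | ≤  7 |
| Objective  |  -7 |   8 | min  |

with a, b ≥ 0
The point (7, 0) satisfies every constraint, so the LP is feasible; the constraints give a ≤ 8 and b ≤ 11, which with a, b ≥ 0 keep the feasible region inside a bounded box. A feasible, bounded LP attains a finite optimum at a vertex.

Evaluating z = -7a + 8b at each vertex:
  (7, 0): z = -49

The LP has an optimal solution: (7, 0) with z = -49.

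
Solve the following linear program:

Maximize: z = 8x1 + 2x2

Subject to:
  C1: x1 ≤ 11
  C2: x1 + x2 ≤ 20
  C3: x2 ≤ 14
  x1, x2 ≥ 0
x1 = 11, x2 = 9, z = 106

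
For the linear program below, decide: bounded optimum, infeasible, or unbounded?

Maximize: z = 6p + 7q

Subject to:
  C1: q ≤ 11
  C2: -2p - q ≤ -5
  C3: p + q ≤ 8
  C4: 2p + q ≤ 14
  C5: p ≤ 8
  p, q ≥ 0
The point (0, 8) satisfies every constraint, so the LP is feasible; the constraints give p ≤ 8 and q ≤ 11, which with p, q ≥ 0 keep the feasible region inside a bounded box. A feasible, bounded LP attains a finite optimum at a vertex.

Evaluating z = 6p + 7q at each vertex:
  (2.5, 0): z = 15
  (7, 0): z = 42
  (6, 2): z = 50
  (0, 8): z = 56
  (0, 5): z = 35

The LP has an optimal solution: (0, 8) with z = 56.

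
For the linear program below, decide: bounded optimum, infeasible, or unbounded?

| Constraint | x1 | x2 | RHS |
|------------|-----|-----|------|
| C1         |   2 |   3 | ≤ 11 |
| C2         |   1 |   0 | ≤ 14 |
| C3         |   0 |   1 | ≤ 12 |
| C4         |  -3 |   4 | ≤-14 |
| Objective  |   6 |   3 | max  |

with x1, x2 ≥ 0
The point (5.5, 0) satisfies every constraint, so the LP is feasible; the constraints give x1 ≤ 14 and x2 ≤ 12, which with x1, x2 ≥ 0 keep the feasible region inside a bounded box. A feasible, bounded LP attains a finite optimum at a vertex.

Evaluating z = 6x1 + 3x2 at each vertex:
  (4.667, 0): z = 28
  (5.5, 0): z = 33
  (5.059, 0.2941): z = 31.24

The LP has an optimal solution: (5.5, 0) with z = 33.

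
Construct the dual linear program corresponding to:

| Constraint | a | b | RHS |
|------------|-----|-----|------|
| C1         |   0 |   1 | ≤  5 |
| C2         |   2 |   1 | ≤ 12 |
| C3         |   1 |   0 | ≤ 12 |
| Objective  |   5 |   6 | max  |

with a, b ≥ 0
Minimize: z = 5y1 + 12y2 + 12y3

Subject to:
  C1: -2y2 - y3 ≤ -5
  C2: -y1 - y2 ≤ -6
  y1, y2, y3 ≥ 0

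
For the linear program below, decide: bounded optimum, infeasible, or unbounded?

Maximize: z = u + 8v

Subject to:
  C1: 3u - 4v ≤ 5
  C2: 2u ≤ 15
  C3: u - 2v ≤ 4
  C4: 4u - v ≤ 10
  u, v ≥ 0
Feasible point: (0, 0) satisfies every constraint, so the LP is feasible.
Direction d = (0, 1): for each constraint row a, a·d ≤ 0 —
  (3)(0) + (-4)(1) = -4 ≤ 0
  (2)(0) + (0)(1) = 0 ≤ 0
  (1)(0) + (-2)(1) = -2 ≤ 0
  (4)(0) + (-1)(1) = -1 ≤ 0
and d ≥ 0, so (0, 0) + t·d stays feasible for every t ≥ 0. Along this ray z = u + 8v changes by 8 per unit t, so z → +∞.

Unbounded: there is a feasible ray along which z → +∞.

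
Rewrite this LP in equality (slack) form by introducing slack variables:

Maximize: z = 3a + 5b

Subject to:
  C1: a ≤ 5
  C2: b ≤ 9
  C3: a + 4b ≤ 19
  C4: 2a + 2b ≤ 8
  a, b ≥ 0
max z = 3a + 5b

s.t.
  a + s1 = 5
  b + s2 = 9
  a + 4b + s3 = 19
  2a + 2b + s4 = 8
  a, b, s1, s2, s3, s4 ≥ 0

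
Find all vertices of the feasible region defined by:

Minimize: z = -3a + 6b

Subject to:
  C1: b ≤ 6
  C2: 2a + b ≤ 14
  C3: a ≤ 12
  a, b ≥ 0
Each vertex is the intersection of two constraint boundaries that also satisfies all remaining constraints:
  a = 0 and b = 0 → (0, 0)
  2a + b = 14 and b = 0 → (7, 0)
  b = 6 and 2a + b = 14 → (4, 6)
  b = 6 and a = 0 → (0, 6)

Vertices: (0, 0), (7, 0), (4, 6), (0, 6)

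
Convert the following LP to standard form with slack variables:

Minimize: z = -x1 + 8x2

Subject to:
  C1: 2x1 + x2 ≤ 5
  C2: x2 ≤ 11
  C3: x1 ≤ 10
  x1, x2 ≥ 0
min z = -x1 + 8x2

s.t.
  2x1 + x2 + s1 = 5
  x2 + s2 = 11
  x1 + s3 = 10
  x1, x2, s1, s2, s3 ≥ 0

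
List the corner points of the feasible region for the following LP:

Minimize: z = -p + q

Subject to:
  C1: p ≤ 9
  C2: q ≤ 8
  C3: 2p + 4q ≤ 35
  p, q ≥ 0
Each vertex is the intersection of two constraint boundaries that also satisfies all remaining constraints:
  p = 0 and q = 0 → (0, 0)
  p = 9 and q = 0 → (9, 0)
  p = 9 and 2p + 4q = 35 → (9, 4.25)
  q = 8 and 2p + 4q = 35 → (1.5, 8)
  q = 8 and p = 0 → (0, 8)

Vertices: (0, 0), (9, 0), (9, 4.25), (1.5, 8), (0, 8)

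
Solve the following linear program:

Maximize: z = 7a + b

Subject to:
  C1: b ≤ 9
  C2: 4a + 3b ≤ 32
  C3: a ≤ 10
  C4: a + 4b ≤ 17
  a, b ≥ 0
Each vertex is the intersection of two constraint boundaries that also satisfies all remaining constraints:
  a = 0 and b = 0 → (0, 0)
  4a + 3b = 32 and b = 0 → (8, 0)
  4a + 3b = 32 and a + 4b = 17 → (5.923, 2.769)
  a + 4b = 17 and a = 0 → (0, 4.25)

Evaluating z = 7a + b at each vertex:
  (0, 0): z = 0
  (8, 0): z = 56
  (5.923, 2.769): z = 44.23
  (0, 4.25): z = 4.25

The maximum is at (8, 0) with z = 56.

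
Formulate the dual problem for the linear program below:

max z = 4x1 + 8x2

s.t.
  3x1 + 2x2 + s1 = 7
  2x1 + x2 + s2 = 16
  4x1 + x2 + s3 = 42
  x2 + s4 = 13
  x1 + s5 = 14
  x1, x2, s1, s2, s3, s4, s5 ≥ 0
Minimize: z = 7y1 + 16y2 + 42y3 + 13y4 + 14y5

Subject to:
  C1: -3y1 - 2y2 - 4y3 - y5 ≤ -4
  C2: -2y1 - y2 - y3 - y4 ≤ -8
  y1, y2, y3, y4, y5 ≥ 0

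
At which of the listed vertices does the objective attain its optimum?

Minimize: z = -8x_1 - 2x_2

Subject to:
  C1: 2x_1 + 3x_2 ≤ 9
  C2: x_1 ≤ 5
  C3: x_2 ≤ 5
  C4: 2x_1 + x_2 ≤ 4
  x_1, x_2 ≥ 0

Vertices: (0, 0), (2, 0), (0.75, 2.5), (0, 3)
Evaluating z = -8x_1 - 2x_2 at each vertex:
  (0, 0): z = 0
  (2, 0): z = -16
  (0.75, 2.5): z = -11
  (0, 3): z = -6

The smallest value is z = -16, attained at (2, 0).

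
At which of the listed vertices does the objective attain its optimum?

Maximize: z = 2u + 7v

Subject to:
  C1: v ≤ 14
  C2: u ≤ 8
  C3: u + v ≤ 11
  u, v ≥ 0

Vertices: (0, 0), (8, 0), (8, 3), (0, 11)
(0, 11) with z = 77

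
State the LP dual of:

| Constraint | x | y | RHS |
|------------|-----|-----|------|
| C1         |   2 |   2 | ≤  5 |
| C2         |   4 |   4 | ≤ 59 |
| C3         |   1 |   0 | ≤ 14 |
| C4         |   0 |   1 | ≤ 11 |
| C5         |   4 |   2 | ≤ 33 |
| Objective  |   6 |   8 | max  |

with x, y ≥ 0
Minimize: z = 5y1 + 59y2 + 14y3 + 11y4 + 33y5

Subject to:
  C1: -2y1 - 4y2 - y3 - 4y5 ≤ -6
  C2: -2y1 - 4y2 - y4 - 2y5 ≤ -8
  y1, y2, y3, y4, y5 ≥ 0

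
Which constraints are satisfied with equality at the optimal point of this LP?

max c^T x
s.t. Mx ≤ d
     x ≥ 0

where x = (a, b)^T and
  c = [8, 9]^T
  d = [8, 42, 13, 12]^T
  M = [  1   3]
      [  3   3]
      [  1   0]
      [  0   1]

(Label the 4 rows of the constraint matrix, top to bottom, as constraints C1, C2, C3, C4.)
Optimal: a = 8, b = 0
Slack at optimum:
  C1: slack = 0 (binding)
  C2: slack = 18
  C3: slack = 5
  C4: slack = 12
  a ≥ 0: a = 8
  b ≥ 0: b = 0 (binding)
Binding constraints: C1, b ≥ 0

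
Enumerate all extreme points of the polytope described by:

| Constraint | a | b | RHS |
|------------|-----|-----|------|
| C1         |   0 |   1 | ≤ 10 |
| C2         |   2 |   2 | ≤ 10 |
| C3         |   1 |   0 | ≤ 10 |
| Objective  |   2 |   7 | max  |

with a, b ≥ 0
Each vertex is the intersection of two constraint boundaries that also satisfies all remaining constraints:
  a = 0 and b = 0 → (0, 0)
  2a + 2b = 10 and b = 0 → (5, 0)
  2a + 2b = 10 and a = 0 → (0, 5)

Vertices: (0, 0), (5, 0), (0, 5)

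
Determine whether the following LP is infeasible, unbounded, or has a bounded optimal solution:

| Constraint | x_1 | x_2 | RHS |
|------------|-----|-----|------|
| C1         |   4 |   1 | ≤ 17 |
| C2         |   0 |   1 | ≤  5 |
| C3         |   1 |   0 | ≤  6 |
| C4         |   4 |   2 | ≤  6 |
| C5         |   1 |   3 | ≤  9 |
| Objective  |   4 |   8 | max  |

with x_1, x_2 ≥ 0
The point (0, 3) satisfies every constraint, so the LP is feasible; the constraints give x_1 ≤ 6 and x_2 ≤ 5, which with x_1, x_2 ≥ 0 keep the feasible region inside a bounded box. A feasible, bounded LP attains a finite optimum at a vertex.

Bounded optimum: z* = 24 at (0, 3).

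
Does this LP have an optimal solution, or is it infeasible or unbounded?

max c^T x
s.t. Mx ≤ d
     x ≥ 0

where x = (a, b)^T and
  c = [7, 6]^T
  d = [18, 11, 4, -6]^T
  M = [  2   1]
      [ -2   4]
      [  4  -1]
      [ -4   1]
One constraint requires 4a - b ≤ 4, while the constraint -4a + b ≤ -6 is equivalent to 4a - b ≥ 6. Together they would need 6 ≤ 4a - b ≤ 4, which is impossible since 6 > 4. No point satisfies all constraints.

Infeasible — the constraint set is empty.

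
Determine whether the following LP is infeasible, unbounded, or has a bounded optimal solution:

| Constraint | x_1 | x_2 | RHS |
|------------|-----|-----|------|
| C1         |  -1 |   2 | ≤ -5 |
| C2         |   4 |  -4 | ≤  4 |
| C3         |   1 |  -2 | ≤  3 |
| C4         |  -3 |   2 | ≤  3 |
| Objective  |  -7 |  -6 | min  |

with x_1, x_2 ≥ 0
C3 requires x_1 - 2x_2 ≤ 3, while C1 (-x_1 + 2x_2 ≤ -5) is equivalent to x_1 - 2x_2 ≥ 5. Together they would need 5 ≤ x_1 - 2x_2 ≤ 3, which is impossible since 5 > 3. No point satisfies all constraints.

The feasible region is empty; the LP is infeasible.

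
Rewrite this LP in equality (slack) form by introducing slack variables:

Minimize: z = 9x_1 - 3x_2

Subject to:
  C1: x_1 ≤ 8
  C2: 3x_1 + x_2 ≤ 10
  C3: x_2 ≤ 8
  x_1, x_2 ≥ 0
min z = 9x_1 - 3x_2

s.t.
  x_1 + s1 = 8
  3x_1 + x_2 + s2 = 10
  x_2 + s3 = 8
  x_1, x_2, s1, s2, s3 ≥ 0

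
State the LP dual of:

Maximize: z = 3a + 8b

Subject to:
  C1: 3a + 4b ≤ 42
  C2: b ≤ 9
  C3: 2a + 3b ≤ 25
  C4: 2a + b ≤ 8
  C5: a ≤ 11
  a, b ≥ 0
Minimize: z = 42y1 + 9y2 + 25y3 + 8y4 + 11y5

Subject to:
  C1: -3y1 - 2y3 - 2y4 - y5 ≤ -3
  C2: -4y1 - y2 - 3y3 - y4 ≤ -8
  y1, y2, y3, y4, y5 ≥ 0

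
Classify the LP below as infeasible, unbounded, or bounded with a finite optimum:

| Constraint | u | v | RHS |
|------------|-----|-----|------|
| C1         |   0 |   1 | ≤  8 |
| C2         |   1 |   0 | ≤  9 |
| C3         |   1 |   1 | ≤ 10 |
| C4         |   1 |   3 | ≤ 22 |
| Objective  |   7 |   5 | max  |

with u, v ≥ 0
The point (9, 1) satisfies every constraint, so the LP is feasible; the constraints give u ≤ 9 and v ≤ 8, which with u, v ≥ 0 keep the feasible region inside a bounded box. A feasible, bounded LP attains a finite optimum at a vertex.

Evaluating z = 7u + 5v at each vertex:
  (0, 0): z = 0
  (9, 0): z = 63
  (9, 1): z = 68
  (4, 6): z = 58
  (0, 7.333): z = 36.67

Feasible with finite optimum z* = 68 at (9, 1).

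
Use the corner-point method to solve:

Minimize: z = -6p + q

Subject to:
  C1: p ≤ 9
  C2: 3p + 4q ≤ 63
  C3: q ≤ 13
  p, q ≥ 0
Each vertex is the intersection of two constraint boundaries that also satisfies all remaining constraints:
  p = 0 and q = 0 → (0, 0)
  p = 9 and q = 0 → (9, 0)
  p = 9 and 3p + 4q = 63 → (9, 9)
  3p + 4q = 63 and q = 13 → (3.667, 13)
  q = 13 and p = 0 → (0, 13)

Evaluating z = -6p + q at each vertex:
  (0, 0): z = 0
  (9, 0): z = -54
  (9, 9): z = -45
  (3.667, 13): z = -9
  (0, 13): z = 13

The minimum is at (9, 0) with z = -54.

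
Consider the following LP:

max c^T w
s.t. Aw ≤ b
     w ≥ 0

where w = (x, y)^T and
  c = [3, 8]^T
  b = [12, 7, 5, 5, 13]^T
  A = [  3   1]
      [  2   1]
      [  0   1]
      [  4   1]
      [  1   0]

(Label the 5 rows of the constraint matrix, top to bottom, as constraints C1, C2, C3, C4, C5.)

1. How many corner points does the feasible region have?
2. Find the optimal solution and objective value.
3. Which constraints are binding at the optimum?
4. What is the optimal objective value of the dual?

1. 3
2. x = 0, y = 5, z = 40
3. C3, C4, x ≥ 0
4. 40 (by strong duality, equal to the primal optimum)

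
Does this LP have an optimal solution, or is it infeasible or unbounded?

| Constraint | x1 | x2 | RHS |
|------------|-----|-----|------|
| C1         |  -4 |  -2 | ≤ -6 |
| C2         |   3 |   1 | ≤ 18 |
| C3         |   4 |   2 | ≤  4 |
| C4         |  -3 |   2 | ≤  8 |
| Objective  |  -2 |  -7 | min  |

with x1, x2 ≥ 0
C3 requires 4x1 + 2x2 ≤ 4, while C1 (-4x1 - 2x2 ≤ -6) is equivalent to 4x1 + 2x2 ≥ 6. Together they would need 6 ≤ 4x1 + 2x2 ≤ 4, which is impossible since 6 > 4. No point satisfies all constraints.

The feasible region is empty; the LP is infeasible.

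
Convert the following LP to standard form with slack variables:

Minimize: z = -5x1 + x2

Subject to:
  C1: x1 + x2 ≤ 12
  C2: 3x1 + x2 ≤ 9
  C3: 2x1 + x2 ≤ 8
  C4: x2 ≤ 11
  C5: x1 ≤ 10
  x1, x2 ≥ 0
min z = -5x1 + x2

s.t.
  x1 + x2 + s1 = 12
  3x1 + x2 + s2 = 9
  2x1 + x2 + s3 = 8
  x2 + s4 = 11
  x1 + s5 = 10
  x1, x2, s1, s2, s3, s4, s5 ≥ 0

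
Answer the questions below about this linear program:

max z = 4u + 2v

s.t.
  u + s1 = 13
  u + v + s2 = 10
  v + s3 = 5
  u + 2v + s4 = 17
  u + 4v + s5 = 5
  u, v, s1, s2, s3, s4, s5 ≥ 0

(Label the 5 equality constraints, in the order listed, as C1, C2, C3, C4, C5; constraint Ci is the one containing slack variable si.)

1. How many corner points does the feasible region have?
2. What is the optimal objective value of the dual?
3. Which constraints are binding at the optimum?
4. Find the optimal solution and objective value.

1. 3
2. 20 (by strong duality, equal to the primal optimum)
3. C5, v ≥ 0
4. u = 5, v = 0, z = 20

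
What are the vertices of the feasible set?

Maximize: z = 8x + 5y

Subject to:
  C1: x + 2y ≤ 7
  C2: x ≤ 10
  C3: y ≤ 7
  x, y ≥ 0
Each vertex is the intersection of two constraint boundaries that also satisfies all remaining constraints:
  x = 0 and y = 0 → (0, 0)
  x + 2y = 7 and y = 0 → (7, 0)
  x + 2y = 7 and x = 0 → (0, 3.5)

Vertices: (0, 0), (7, 0), (0, 3.5)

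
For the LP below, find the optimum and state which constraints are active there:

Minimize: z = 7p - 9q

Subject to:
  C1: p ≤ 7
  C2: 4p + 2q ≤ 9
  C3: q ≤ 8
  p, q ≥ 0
Optimal: p = 0, q = 4.5
Slack at optimum:
  C1: slack = 7
  C2: slack = 0 (binding)
  C3: slack = 3.5
  p ≥ 0: p = 0 (binding)
  q ≥ 0: q = 4.5
Binding constraints: C2, p ≥ 0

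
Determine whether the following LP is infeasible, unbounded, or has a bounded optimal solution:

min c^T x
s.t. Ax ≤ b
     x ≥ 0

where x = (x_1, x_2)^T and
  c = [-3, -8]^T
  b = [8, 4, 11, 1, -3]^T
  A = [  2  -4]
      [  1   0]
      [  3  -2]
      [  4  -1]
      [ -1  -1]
Feasible point: (0, 3) satisfies every constraint, so the LP is feasible.
Direction d = (0, 1): for each constraint row a, a·d ≤ 0 —
  (2)(0) + (-4)(1) = -4 ≤ 0
  (1)(0) + (0)(1) = 0 ≤ 0
  (3)(0) + (-2)(1) = -2 ≤ 0
  (4)(0) + (-1)(1) = -1 ≤ 0
  (-1)(0) + (-1)(1) = -1 ≤ 0
and d ≥ 0, so (0, 3) + t·d stays feasible for every t ≥ 0. Along this ray z = -3x_1 - 8x_2 changes by -8 per unit t, so z → −∞.

Unbounded: there is a feasible ray along which z → −∞.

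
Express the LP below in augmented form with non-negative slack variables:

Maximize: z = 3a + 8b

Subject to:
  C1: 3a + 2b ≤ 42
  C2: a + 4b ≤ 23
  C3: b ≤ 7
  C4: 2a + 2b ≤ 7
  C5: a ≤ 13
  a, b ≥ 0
max z = 3a + 8b

s.t.
  3a + 2b + s1 = 42
  a + 4b + s2 = 23
  b + s3 = 7
  2a + 2b + s4 = 7
  a + s5 = 13
  a, b, s1, s2, s3, s4, s5 ≥ 0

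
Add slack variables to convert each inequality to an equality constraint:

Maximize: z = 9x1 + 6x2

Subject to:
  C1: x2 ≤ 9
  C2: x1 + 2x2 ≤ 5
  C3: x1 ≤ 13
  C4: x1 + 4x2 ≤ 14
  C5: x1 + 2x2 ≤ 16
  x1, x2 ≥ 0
max z = 9x1 + 6x2

s.t.
  x2 + s1 = 9
  x1 + 2x2 + s2 = 5
  x1 + s3 = 13
  x1 + 4x2 + s4 = 14
  x1 + 2x2 + s5 = 16
  x1, x2, s1, s2, s3, s4, s5 ≥ 0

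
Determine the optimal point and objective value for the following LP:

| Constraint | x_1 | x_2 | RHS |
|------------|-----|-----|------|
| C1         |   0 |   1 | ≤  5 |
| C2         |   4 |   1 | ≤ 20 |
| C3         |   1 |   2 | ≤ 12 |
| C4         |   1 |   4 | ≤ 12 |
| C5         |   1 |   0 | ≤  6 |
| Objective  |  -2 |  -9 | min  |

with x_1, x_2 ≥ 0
x_1 = 0, x_2 = 3, z = -27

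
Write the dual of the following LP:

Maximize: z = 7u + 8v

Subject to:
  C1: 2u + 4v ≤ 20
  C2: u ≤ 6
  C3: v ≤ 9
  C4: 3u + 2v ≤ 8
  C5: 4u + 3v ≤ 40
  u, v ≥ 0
Minimize: z = 20y1 + 6y2 + 9y3 + 8y4 + 40y5

Subject to:
  C1: -2y1 - y2 - 3y4 - 4y5 ≤ -7
  C2: -4y1 - y3 - 2y4 - 3y5 ≤ -8
  y1, y2, y3, y4, y5 ≥ 0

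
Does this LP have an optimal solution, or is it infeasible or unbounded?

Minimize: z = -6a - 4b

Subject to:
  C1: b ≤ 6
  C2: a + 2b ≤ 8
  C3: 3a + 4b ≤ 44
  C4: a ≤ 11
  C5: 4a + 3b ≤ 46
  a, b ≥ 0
The point (8, 0) satisfies every constraint, so the LP is feasible; the constraints give a ≤ 11 and b ≤ 6, which with a, b ≥ 0 keep the feasible region inside a bounded box. A feasible, bounded LP attains a finite optimum at a vertex.

The LP has an optimal solution: (8, 0) with z = -48.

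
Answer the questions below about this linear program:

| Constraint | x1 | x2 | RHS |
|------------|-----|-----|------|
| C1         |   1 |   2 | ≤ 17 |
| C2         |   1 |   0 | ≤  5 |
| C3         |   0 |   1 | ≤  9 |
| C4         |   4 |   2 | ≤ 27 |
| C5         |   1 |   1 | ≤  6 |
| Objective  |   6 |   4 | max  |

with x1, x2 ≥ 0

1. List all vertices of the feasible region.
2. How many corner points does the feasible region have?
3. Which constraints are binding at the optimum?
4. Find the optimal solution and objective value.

1. (0, 0), (5, 0), (5, 1), (0, 6)
2. 4
3. C2, C5
4. x1 = 5, x2 = 1, z = 34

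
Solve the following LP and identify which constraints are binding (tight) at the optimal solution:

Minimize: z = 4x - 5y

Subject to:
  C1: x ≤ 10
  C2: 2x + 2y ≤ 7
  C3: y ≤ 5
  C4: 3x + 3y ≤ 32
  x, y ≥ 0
Optimal: x = 0, y = 3.5
Slack at optimum:
  C1: slack = 10
  C2: slack = 0 (binding)
  C3: slack = 1.5
  C4: slack = 21.5
  x ≥ 0: x = 0 (binding)
  y ≥ 0: y = 3.5
Binding constraints: C2, x ≥ 0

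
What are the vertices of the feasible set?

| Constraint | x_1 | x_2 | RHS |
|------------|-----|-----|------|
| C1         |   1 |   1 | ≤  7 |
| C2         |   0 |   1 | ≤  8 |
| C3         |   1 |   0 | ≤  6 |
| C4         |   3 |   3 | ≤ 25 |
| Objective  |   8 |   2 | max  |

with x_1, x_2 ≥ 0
Each vertex is the intersection of two constraint boundaries that also satisfies all remaining constraints:
  x_1 = 0 and x_2 = 0 → (0, 0)
  x_1 = 6 and x_2 = 0 → (6, 0)
  x_1 + x_2 = 7 and x_1 = 6 → (6, 1)
  x_1 + x_2 = 7 and x_1 = 0 → (0, 7)

Vertices: (0, 0), (6, 0), (6, 1), (0, 7)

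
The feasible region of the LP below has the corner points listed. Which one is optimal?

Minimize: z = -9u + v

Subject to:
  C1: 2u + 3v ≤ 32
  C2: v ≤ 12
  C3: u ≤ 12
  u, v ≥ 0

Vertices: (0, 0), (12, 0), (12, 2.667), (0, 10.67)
Evaluating z = -9u + v at each vertex:
  (0, 0): z = 0
  (12, 0): z = -108
  (12, 2.667): z = -105.3
  (0, 10.67): z = 10.67

The smallest value is z = -108, attained at (12, 0).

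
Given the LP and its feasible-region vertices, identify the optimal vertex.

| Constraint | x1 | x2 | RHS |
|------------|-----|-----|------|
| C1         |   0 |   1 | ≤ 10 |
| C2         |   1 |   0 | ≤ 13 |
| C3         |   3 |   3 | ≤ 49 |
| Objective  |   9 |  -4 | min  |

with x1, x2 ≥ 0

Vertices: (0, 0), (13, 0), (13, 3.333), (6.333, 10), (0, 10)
Evaluating z = 9x1 - 4x2 at each vertex:
  (0, 0): z = 0
  (13, 0): z = 117
  (13, 3.333): z = 103.7
  (6.333, 10): z = 17
  (0, 10): z = -40

The smallest value is z = -40, attained at (0, 10).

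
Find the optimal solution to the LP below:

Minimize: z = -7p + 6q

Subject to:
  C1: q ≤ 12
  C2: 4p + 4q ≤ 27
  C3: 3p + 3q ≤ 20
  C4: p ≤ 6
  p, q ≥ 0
Each vertex is the intersection of two constraint boundaries that also satisfies all remaining constraints:
  p = 0 and q = 0 → (0, 0)
  p = 6 and q = 0 → (6, 0)
  3p + 3q = 20 and p = 6 → (6, 0.6667)
  3p + 3q = 20 and p = 0 → (0, 6.667)

Evaluating z = -7p + 6q at each vertex:
  (0, 0): z = 0
  (6, 0): z = -42
  (6, 0.6667): z = -38
  (0, 6.667): z = 40

The minimum is at (6, 0) with z = -42.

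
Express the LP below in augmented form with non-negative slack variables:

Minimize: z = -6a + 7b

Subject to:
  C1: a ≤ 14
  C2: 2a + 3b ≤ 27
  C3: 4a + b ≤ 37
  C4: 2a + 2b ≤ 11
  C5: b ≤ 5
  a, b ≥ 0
min z = -6a + 7b

s.t.
  a + s1 = 14
  2a + 3b + s2 = 27
  4a + b + s3 = 37
  2a + 2b + s4 = 11
  b + s5 = 5
  a, b, s1, s2, s3, s4, s5 ≥ 0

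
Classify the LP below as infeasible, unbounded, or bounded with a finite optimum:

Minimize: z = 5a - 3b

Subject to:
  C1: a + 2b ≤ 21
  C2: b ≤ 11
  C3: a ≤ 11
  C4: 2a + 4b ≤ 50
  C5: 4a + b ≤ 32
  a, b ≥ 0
The point (0, 10.5) satisfies every constraint, so the LP is feasible; the constraints give a ≤ 11 and b ≤ 11, which with a, b ≥ 0 keep the feasible region inside a bounded box. A feasible, bounded LP attains a finite optimum at a vertex.

The LP has an optimal solution: (0, 10.5) with z = -31.5.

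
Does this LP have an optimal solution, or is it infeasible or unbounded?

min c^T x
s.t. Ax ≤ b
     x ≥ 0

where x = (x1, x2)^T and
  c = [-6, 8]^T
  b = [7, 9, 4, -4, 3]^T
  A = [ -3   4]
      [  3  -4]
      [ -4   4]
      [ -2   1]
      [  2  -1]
One constraint requires 2x1 - x2 ≤ 3, while the constraint -2x1 + x2 ≤ -4 is equivalent to 2x1 - x2 ≥ 4. Together they would need 4 ≤ 2x1 - x2 ≤ 3, which is impossible since 4 > 3. No point satisfies all constraints.

The feasible region is empty; the LP is infeasible.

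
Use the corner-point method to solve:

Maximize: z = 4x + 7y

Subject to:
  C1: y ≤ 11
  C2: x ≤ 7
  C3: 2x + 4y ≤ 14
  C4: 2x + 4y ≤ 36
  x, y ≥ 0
Each vertex is the intersection of two constraint boundaries that also satisfies all remaining constraints:
  x = 0 and y = 0 → (0, 0)
  x = 7 and 2x + 4y = 14 → (7, 0)
  2x + 4y = 14 and x = 0 → (0, 3.5)

Evaluating z = 4x + 7y at each vertex:
  (0, 0): z = 0
  (7, 0): z = 28
  (0, 3.5): z = 24.5

The maximum is at (7, 0) with z = 28.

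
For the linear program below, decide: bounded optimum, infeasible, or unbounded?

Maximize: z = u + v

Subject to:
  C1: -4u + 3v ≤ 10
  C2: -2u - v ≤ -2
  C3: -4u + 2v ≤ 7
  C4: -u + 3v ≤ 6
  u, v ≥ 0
Feasible point: (1, 0) satisfies every constraint, so the LP is feasible.
Direction d = (1, 0): for each constraint row a, a·d ≤ 0 —
  (-4)(1) + (3)(0) = -4 ≤ 0
  (-2)(1) + (-1)(0) = -2 ≤ 0
  (-4)(1) + (2)(0) = -4 ≤ 0
  (-1)(1) + (3)(0) = -1 ≤ 0
and d ≥ 0, so (1, 0) + t·d stays feasible for every t ≥ 0. Along this ray z = u + v changes by 1 per unit t, so z → +∞.

The LP is unbounded; z can be made arbitrarily large.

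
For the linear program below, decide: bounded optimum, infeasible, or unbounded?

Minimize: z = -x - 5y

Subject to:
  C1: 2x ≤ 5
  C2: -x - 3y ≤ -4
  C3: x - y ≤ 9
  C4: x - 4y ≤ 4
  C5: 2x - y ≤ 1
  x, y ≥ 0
Feasible point: (0, 2) satisfies every constraint, so the LP is feasible.
Direction d = (0, 1): for each constraint row a, a·d ≤ 0 —
  (2)(0) + (0)(1) = 0 ≤ 0
  (-1)(0) + (-3)(1) = -3 ≤ 0
  (1)(0) + (-1)(1) = -1 ≤ 0
  (1)(0) + (-4)(1) = -4 ≤ 0
  (2)(0) + (-1)(1) = -1 ≤ 0
and d ≥ 0, so (0, 2) + t·d stays feasible for every t ≥ 0. Along this ray z = -x - 5y changes by -5 per unit t, so z → −∞.

The LP is unbounded; z can be made arbitrarily small.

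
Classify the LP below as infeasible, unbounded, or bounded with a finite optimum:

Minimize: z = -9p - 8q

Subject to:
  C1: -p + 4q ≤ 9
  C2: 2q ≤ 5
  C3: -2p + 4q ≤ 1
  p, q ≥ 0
Feasible point: (0, 0) satisfies every constraint, so the LP is feasible.
Direction d = (1, 0): for each constraint row a, a·d ≤ 0 —
  (-1)(1) + (4)(0) = -1 ≤ 0
  (0)(1) + (2)(0) = 0 ≤ 0
  (-2)(1) + (4)(0) = -2 ≤ 0
and d ≥ 0, so (0, 0) + t·d stays feasible for every t ≥ 0. Along this ray z = -9p - 8q changes by -9 per unit t, so z → −∞.

Unbounded — the objective can decrease without bound over the feasible region.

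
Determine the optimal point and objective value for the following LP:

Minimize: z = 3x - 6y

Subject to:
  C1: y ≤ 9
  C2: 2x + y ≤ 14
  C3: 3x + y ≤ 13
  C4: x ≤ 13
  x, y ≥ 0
x = 0, y = 9, z = -54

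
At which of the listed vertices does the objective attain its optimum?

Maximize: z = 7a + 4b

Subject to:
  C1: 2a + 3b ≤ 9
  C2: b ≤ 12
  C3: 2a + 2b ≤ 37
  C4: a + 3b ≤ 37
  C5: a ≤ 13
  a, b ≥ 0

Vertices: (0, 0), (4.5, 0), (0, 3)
(4.5, 0) with z = 31.5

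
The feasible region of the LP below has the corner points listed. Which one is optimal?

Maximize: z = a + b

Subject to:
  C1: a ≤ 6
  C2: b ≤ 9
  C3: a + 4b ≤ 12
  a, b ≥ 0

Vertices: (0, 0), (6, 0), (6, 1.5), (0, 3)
Evaluating z = a + b at each vertex:
  (0, 0): z = 0
  (6, 0): z = 6
  (6, 1.5): z = 7.5
  (0, 3): z = 3

The largest value is z = 7.5, attained at (6, 1.5).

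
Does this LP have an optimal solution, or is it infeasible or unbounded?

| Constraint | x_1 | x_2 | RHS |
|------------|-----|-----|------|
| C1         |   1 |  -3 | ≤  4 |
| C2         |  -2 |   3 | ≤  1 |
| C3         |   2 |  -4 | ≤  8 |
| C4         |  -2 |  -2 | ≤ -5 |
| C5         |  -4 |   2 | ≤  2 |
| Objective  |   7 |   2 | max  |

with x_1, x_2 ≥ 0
Feasible point: (2, 1) satisfies every constraint, so the LP is feasible.
Direction d = (3, 2): for each constraint row a, a·d ≤ 0 —
  (1)(3) + (-3)(2) = -3 ≤ 0
  (-2)(3) + (3)(2) = 0 ≤ 0
  (2)(3) + (-4)(2) = -2 ≤ 0
  (-2)(3) + (-2)(2) = -10 ≤ 0
  (-4)(3) + (2)(2) = -8 ≤ 0
and d ≥ 0, so (2, 1) + t·d stays feasible for every t ≥ 0. Along this ray z = 7x_1 + 2x_2 changes by 25 per unit t, so z → +∞.

The LP is unbounded; z can be made arbitrarily large.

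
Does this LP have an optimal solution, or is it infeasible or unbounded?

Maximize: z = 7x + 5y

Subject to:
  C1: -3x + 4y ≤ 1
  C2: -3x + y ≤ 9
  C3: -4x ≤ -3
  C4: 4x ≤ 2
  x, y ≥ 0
C4 requires 4x ≤ 2, while C3 (-4x ≤ -3) is equivalent to 4x ≥ 3. Together they would need 3 ≤ 4x ≤ 2, which is impossible since 3 > 2. No point satisfies all constraints.

The feasible region is empty; the LP is infeasible.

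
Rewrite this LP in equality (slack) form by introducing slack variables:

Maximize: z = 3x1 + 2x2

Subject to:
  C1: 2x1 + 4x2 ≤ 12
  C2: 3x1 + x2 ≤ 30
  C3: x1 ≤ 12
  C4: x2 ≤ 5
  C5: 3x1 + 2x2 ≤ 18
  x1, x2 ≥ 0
max z = 3x1 + 2x2

s.t.
  2x1 + 4x2 + s1 = 12
  3x1 + x2 + s2 = 30
  x1 + s3 = 12
  x2 + s4 = 5
  3x1 + 2x2 + s5 = 18
  x1, x2, s1, s2, s3, s4, s5 ≥ 0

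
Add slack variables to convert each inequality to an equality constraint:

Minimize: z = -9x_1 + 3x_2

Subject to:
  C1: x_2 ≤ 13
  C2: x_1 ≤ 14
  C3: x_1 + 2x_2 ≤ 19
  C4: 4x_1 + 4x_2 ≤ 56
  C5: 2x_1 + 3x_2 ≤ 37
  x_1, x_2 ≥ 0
min z = -9x_1 + 3x_2

s.t.
  x_2 + s1 = 13
  x_1 + s2 = 14
  x_1 + 2x_2 + s3 = 19
  4x_1 + 4x_2 + s4 = 56
  2x_1 + 3x_2 + s5 = 37
  x_1, x_2, s1, s2, s3, s4, s5 ≥ 0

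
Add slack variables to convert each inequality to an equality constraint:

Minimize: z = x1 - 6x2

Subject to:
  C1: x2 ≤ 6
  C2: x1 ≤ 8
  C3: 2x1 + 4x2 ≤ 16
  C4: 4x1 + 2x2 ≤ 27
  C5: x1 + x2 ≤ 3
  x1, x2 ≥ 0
min z = x1 - 6x2

s.t.
  x2 + s1 = 6
  x1 + s2 = 8
  2x1 + 4x2 + s3 = 16
  4x1 + 2x2 + s4 = 27
  x1 + x2 + s5 = 3
  x1, x2, s1, s2, s3, s4, s5 ≥ 0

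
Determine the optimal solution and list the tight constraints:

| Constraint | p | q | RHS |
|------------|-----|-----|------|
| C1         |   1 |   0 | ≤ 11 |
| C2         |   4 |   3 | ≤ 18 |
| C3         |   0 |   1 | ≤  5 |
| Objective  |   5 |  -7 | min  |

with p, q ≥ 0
Optimal: p = 0, q = 5
Binding: C3, p ≥ 0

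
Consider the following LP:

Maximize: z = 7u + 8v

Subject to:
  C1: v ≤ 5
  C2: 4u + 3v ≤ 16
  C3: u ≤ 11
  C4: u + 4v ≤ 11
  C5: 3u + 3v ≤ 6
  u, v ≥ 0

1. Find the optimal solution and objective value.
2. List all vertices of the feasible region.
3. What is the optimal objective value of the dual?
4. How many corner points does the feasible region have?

1. u = 0, v = 2, z = 16
2. (0, 0), (2, 0), (0, 2)
3. 16 (by strong duality, equal to the primal optimum)
4. 3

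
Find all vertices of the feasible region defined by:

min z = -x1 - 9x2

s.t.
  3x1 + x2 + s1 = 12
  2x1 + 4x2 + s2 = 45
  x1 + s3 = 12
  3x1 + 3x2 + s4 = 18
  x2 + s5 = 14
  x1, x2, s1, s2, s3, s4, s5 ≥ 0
Each vertex is the intersection of two constraint boundaries that also satisfies all remaining constraints:
  x1 = 0 and x2 = 0 → (0, 0)
  3x1 + x2 = 12 and x2 = 0 → (4, 0)
  3x1 + x2 = 12 and 3x1 + 3x2 = 18 → (3, 3)
  3x1 + 3x2 = 18 and x1 = 0 → (0, 6)

Vertices: (0, 0), (4, 0), (3, 3), (0, 6)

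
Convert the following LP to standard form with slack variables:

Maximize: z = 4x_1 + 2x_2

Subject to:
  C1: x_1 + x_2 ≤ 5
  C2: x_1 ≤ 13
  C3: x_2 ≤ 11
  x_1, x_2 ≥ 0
max z = 4x_1 + 2x_2

s.t.
  x_1 + x_2 + s1 = 5
  x_1 + s2 = 13
  x_2 + s3 = 11
  x_1, x_2, s1, s2, s3 ≥ 0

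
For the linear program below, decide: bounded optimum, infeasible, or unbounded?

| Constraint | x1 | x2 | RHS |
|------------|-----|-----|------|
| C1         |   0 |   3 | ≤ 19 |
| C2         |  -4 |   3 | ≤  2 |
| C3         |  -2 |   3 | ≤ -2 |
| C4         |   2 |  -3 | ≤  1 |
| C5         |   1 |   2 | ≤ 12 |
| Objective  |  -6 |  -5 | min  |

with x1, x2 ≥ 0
C4 requires 2x1 - 3x2 ≤ 1, while C3 (-2x1 + 3x2 ≤ -2) is equivalent to 2x1 - 3x2 ≥ 2. Together they would need 2 ≤ 2x1 - 3x2 ≤ 1, which is impossible since 2 > 1. No point satisfies all constraints.

Infeasible: no point satisfies all constraints simultaneously.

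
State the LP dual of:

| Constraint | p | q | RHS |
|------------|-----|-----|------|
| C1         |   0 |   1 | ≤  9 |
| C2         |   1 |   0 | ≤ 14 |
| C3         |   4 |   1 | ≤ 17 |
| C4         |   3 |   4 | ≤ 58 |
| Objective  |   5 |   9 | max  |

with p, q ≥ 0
Minimize: z = 9y1 + 14y2 + 17y3 + 58y4

Subject to:
  C1: -y2 - 4y3 - 3y4 ≤ -5
  C2: -y1 - y3 - 4y4 ≤ -9
  y1, y2, y3, y4 ≥ 0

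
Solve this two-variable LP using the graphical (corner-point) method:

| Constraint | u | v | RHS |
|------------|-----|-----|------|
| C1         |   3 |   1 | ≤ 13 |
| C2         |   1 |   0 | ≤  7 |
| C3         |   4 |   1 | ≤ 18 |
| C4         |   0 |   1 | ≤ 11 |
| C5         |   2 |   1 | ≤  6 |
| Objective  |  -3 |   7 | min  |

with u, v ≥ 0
u = 3, v = 0, z = -9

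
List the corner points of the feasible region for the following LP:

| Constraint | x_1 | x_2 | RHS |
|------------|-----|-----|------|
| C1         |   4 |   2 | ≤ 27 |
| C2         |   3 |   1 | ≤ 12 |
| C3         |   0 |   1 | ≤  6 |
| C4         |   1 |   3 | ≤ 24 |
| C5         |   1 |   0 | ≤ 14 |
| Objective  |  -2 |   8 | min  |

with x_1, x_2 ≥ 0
Each vertex is the intersection of two constraint boundaries that also satisfies all remaining constraints:
  x_1 = 0 and x_2 = 0 → (0, 0)
  3x_1 + x_2 = 12 and x_2 = 0 → (4, 0)
  3x_1 + x_2 = 12 and x_2 = 6 → (2, 6)
  x_2 = 6 and x_1 = 0 → (0, 6)

Vertices: (0, 0), (4, 0), (2, 6), (0, 6)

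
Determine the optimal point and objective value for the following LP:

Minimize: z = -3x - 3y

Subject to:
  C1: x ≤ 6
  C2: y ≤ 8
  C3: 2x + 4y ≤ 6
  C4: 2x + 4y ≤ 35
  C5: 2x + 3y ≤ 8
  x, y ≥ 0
x = 3, y = 0, z = -9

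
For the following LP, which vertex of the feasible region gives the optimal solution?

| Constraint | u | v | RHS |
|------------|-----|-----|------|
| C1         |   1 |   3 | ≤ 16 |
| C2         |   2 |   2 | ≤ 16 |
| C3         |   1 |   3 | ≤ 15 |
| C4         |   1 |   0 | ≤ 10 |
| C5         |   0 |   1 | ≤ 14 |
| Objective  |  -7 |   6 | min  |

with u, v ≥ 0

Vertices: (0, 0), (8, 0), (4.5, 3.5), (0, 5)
(8, 0) with z = -56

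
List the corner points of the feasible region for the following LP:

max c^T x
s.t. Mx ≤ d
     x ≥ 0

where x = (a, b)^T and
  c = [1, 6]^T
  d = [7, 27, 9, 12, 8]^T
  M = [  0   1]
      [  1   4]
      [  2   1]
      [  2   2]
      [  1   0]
Each vertex is the intersection of two constraint boundaries that also satisfies all remaining constraints:
  a = 0 and b = 0 → (0, 0)
  2a + b = 9 and b = 0 → (4.5, 0)
  2a + b = 9 and 2a + 2b = 12 → (3, 3)
  2a + 2b = 12 and a = 0 → (0, 6)

Vertices: (0, 0), (4.5, 0), (3, 3), (0, 6)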